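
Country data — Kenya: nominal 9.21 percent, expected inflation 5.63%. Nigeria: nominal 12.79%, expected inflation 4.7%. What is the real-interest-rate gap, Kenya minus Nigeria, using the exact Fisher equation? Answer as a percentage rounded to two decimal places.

-4.34%

Kenya: (1 + 0.0921)/(1 + 0.0563) − 1 = 3.3892%
Nigeria: (1 + 0.1279)/(1 + 0.0470) − 1 = 7.7268%
Differential = 3.3892% − 7.7268% = -4.3376% → -4.34%.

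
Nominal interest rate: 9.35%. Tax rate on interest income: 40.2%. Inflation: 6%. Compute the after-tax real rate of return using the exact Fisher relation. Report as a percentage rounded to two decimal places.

After-tax nominal return = 9.35% × (1 − 0.402) = 5.5913%.
1 + r = 1.055913 / 1.06000 = 0.996144
After-tax real rate = 0.996144 − 1 → -0.39%.

-0.39%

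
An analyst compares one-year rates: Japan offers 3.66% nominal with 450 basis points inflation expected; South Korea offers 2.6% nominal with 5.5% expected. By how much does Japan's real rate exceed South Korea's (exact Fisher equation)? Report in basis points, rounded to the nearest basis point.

194 basis points

Japan: (1 + 0.0366)/(1 + 0.0450) − 1 = -0.80383%
South Korea: (1 + 0.0260)/(1 + 0.0550) − 1 = -2.74882%
Differential = -0.80383% − (-2.74882%) = 1.94499% → 194 basis points.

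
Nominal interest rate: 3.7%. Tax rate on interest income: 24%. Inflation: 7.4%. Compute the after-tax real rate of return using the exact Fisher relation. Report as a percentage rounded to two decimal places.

After-tax nominal return = 3.7% × (1 − 0.24) = 2.8120%.
1 + r = 1.02812 / 1.07400 = 0.957281
After-tax real rate = 0.957281 − 1 → -4.27%.

-4.27%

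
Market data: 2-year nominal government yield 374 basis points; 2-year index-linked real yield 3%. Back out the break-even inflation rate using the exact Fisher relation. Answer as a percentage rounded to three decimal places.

0.718%

(1 + π) = (1 + i)/(1 + r) = 1.03740 / 1.03000 = 1.007184
Break-even inflation = 1.007184 − 1 → 0.718%.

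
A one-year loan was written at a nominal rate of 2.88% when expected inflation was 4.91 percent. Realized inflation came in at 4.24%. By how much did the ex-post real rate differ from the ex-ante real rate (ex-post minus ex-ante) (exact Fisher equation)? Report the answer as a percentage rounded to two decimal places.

0.63%

Ex-ante: (1 + 0.0288)/(1 + 0.0491) − 1 = -1.9350%
Ex-post: (1 + 0.0288)/(1 + 0.0424) − 1 = -1.3047%
Difference (ex-post − ex-ante) = 0.6303% → 0.63%.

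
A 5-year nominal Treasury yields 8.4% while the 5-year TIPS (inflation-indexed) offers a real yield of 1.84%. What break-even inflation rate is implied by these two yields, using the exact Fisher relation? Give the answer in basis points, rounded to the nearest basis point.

644 basis points

(1 + π) = (1 + i)/(1 + r) = 1.08400 / 1.01840 = 1.064415
Break-even inflation = 1.064415 − 1 → 644 basis points.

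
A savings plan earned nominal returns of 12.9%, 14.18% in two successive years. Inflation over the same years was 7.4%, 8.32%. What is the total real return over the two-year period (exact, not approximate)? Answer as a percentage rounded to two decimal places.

Compound the nominal returns: 1.1290 × 1.1418 = 1.289092.
Compound inflation: 1.0740 × 1.0832 = 1.163357.
Deflate: 1.289092 / 1.163357 = 1.108080.
Total real return = 1.108080 − 1 → 10.81%.

10.81%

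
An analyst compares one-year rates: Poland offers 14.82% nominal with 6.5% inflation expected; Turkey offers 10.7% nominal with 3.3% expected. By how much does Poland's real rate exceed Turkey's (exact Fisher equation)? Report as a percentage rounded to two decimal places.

Poland: (1 + 0.1482)/(1 + 0.0650) − 1 = 7.8122%
Turkey: (1 + 0.1070)/(1 + 0.0330) − 1 = 7.1636%
Differential = 7.8122% − 7.1636% = 0.6486% → 0.65%.

0.65%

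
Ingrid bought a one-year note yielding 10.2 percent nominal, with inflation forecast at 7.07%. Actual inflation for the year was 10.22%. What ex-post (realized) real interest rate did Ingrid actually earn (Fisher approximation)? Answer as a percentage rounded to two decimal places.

-0.02%

Ex-post: 10.2% − 10.22% = -0.020%
So the realized real rate is -0.02%.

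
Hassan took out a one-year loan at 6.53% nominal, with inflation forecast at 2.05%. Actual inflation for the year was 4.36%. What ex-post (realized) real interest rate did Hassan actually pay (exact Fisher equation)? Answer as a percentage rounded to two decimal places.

Ex-post: (1 + 0.0653)/(1 + 0.0436) − 1 = 2.0793%
So the realized real rate is 2.08%.

2.08%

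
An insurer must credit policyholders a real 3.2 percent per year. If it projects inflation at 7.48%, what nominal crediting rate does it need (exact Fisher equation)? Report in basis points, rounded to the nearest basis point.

(1 + i) = (1 + r)(1 + π) = 1.03200 × 1.07480 = 1.1091936
i = 1.1091936 − 1, so the required nominal rate is 1092 basis points.

1092 basis points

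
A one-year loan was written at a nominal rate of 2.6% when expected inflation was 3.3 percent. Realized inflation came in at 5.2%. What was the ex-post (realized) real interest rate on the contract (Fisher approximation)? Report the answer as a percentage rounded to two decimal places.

Ex-post: 2.6% − 5.2% = -2.600%
So the realized real rate is -2.60%.

-2.60%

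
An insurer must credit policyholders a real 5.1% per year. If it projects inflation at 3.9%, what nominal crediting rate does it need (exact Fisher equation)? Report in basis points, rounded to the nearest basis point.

(1 + i) = (1 + r)(1 + π) = 1.05100 × 1.03900 = 1.091989
i = 1.091989 − 1, so the required nominal rate is 920 basis points.

920 basis points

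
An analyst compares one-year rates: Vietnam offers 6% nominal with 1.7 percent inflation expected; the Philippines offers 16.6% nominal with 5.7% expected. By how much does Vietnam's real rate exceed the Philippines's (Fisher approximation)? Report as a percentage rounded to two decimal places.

Vietnam: 6% − 1.7% = 4.300%
The Philippines: 16.6% − 5.7% = 10.900%
Differential = -6.600% → -6.60%.

-6.60%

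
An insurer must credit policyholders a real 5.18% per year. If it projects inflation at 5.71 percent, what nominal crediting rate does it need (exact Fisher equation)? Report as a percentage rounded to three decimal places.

11.186%

(1 + i) = (1 + r)(1 + π) = 1.05180 × 1.05710 = 1.11185778
i = 1.11185778 − 1, so the required nominal rate is 11.186%.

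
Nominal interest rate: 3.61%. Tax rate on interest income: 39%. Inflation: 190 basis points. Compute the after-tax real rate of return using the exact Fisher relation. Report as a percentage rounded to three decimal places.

After-tax nominal return = 3.61% × (1 − 0.39) = 2.2021%.
1 + r = 1.022021 / 1.01900 = 1.0029647
After-tax real rate = 1.0029647 − 1 → 0.296%.

0.296%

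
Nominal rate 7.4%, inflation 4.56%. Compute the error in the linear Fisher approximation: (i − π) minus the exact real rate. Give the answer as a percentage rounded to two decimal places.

0.12%

Approximate: r ≈ 7.400% − 4.560% = 2.8400%
Exact: (1 + 0.0740)/(1 + 0.0456) − 1 = 2.7161%
Error = 2.8400% − 2.7161% = 0.1239% → 0.12%.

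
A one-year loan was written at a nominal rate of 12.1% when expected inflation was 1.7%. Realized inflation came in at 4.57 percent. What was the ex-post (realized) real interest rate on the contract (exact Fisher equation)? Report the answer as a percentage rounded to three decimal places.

7.201%

Ex-post: (1 + 0.1210)/(1 + 0.0457) − 1 = 7.2009%
So the realized real rate is 7.201%.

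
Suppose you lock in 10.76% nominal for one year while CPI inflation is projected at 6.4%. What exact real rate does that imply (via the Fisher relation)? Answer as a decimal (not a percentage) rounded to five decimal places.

By the Fisher relation, 1 + r = (1 + i)/(1 + π).
1 + r = 1.10760 / 1.06400 = 1.040977
r = 1.040977 − 1 = 4.0977%, i.e. 0.04098.

0.04098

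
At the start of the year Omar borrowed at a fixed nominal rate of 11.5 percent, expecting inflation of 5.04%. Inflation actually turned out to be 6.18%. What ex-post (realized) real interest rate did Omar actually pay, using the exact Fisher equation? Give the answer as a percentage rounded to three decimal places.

5.010%

Ex-post: (1 + 0.1150)/(1 + 0.0618) − 1 = 5.0104%
So the realized real rate is 5.010%.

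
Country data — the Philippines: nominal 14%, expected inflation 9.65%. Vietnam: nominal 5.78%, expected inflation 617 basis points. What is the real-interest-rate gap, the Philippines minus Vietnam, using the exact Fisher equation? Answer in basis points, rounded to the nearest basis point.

The Philippines: (1 + 0.1400)/(1 + 0.0965) − 1 = 3.9672%
Vietnam: (1 + 0.0578)/(1 + 0.0617) − 1 = -0.3673%
Differential = 3.9672% − (-0.3673%) = 4.3345% → 433 basis points.

433 basis points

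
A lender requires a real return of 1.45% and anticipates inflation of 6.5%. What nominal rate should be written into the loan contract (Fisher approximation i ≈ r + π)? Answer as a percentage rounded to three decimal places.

i ≈ r + π = 1.45% + 6.5% = 7.950%.

7.950%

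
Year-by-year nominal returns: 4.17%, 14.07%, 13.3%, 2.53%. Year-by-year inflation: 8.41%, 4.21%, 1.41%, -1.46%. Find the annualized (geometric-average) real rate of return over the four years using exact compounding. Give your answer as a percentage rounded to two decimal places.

5.16%

Nominal growth factor = 1.0417 × 1.1407 × 1.1330 × 1.0253 = 1.38036829
Price-level growth factor = 1.0841 × 1.0421 × 1.0141 × 0.9854 = 1.12894317
Real growth factor = 1.38036829 / 1.12894317 = 1.22270839
Annualized real rate = 1.22270839^(1/4) − 1 = 5.1552% → 5.16%.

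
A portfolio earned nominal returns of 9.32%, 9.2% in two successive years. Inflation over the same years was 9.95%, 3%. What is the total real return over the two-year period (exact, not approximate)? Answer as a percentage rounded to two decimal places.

Compound the nominal returns: 1.0932 × 1.0920 = 1.193774.
Compound inflation: 1.0995 × 1.0300 = 1.132485.
Deflate: 1.193774 / 1.132485 = 1.054119.
Total real return = 1.054119 − 1 → 5.41%.

5.41%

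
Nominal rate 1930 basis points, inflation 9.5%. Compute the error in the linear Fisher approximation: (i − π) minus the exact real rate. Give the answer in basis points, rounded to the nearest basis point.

85 basis points

Approximate: r ≈ 19.300% − 9.500% = 9.8000%
Exact: (1 + 0.1930)/(1 + 0.0950) − 1 = 8.9498%
Error = 9.8000% − 8.9498% = 0.8502% → 85 basis points.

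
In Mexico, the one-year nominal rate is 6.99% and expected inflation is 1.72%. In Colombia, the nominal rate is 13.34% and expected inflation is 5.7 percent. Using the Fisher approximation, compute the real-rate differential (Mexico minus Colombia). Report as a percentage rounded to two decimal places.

Mexico: 6.99% − 1.72% = 5.270%
Colombia: 13.34% − 5.7% = 7.640%
Differential = -2.370% → -2.37%.

-2.37%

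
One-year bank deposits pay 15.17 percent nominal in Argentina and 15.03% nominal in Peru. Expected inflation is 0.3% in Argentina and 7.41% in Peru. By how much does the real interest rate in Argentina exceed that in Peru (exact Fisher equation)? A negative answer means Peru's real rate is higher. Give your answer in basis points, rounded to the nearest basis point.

773 basis points

Argentina: (1 + 0.1517)/(1 + 0.0030) − 1 = 14.8255%
Peru: (1 + 0.1503)/(1 + 0.0741) − 1 = 7.0943%
Differential = 14.8255% − 7.0943% = 7.7312% → 773 basis points.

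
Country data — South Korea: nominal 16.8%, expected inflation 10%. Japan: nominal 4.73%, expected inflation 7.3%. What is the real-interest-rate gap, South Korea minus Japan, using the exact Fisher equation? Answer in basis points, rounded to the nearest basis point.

858 basis points

South Korea: (1 + 0.1680)/(1 + 0.1000) − 1 = 6.1818%
Japan: (1 + 0.0473)/(1 + 0.0730) − 1 = -2.3952%
Differential = 6.1818% − (-2.3952%) = 8.5770% → 858 basis points.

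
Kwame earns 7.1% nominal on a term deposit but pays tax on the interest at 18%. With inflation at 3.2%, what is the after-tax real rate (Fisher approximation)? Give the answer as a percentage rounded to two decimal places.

2.62%

After-tax nominal return = 7.1% × (1 − 0.18) = 5.8220%.
r ≈ 5.8220% − 3.2% → 2.62%.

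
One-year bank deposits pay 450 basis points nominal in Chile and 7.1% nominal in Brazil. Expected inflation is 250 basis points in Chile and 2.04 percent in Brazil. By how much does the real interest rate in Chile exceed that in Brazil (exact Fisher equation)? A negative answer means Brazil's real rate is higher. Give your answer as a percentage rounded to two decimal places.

-3.01%

Chile: (1 + 0.0450)/(1 + 0.0250) − 1 = 1.9512%
Brazil: (1 + 0.0710)/(1 + 0.0204) − 1 = 4.9588%
Differential = 1.9512% − 4.9588% = -3.0076% → -3.01%.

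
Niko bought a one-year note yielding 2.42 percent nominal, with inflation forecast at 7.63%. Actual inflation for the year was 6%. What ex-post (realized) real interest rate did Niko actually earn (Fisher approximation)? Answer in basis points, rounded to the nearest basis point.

Ex-post: 2.42% − 6% = -3.580%
So the realized real rate is -358 basis points.

-358 basis points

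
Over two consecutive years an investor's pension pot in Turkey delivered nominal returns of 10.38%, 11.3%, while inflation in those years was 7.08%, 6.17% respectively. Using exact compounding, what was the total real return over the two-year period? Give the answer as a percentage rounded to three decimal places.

8.063%

Nominal growth factor = 1.1038 × 1.1130 = 1.228529
Price-level growth factor = 1.0708 × 1.0617 = 1.136868
Real growth factor = 1.228529 / 1.136868 = 1.080626
Total real return = 1.080626 − 1 → 8.063%.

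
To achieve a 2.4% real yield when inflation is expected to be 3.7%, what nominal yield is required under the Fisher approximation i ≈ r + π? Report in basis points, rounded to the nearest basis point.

i ≈ r + π = 2.4% + 3.7% = 610 basis points.

610 basis points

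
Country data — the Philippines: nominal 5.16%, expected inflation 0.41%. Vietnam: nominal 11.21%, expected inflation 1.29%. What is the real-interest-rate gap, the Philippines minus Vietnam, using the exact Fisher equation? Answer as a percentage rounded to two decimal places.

-5.06%

The Philippines: (1 + 0.0516)/(1 + 0.0041) − 1 = 4.7306%
Vietnam: (1 + 0.1121)/(1 + 0.0129) − 1 = 9.7937%
Differential = 4.7306% − 9.7937% = -5.0631% → -5.06%.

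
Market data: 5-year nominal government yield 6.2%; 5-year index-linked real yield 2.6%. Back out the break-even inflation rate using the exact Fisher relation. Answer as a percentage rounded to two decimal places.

3.51%

(1 + π) = (1 + i)/(1 + r) = 1.06200 / 1.02600 = 1.035088
Break-even inflation = 1.035088 − 1 → 3.51%.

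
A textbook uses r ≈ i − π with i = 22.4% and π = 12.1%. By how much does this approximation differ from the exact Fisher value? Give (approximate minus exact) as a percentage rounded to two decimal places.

1.11%

Approximate: r ≈ 22.400% − 12.100% = 10.3000%
Exact: (1 + 0.2240)/(1 + 0.1210) − 1 = 9.1882%
Error = 10.3000% − 9.1882% = 1.1118% → 1.11%.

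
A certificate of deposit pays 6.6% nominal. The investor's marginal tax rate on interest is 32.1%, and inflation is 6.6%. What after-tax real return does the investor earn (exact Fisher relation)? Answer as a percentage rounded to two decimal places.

-1.99%

After-tax nominal return = 6.6% × (1 − 0.321) = 4.4814%.
1 + r = 1.044814 / 1.06600 = 0.980126
After-tax real rate = 0.980126 − 1 → -1.99%.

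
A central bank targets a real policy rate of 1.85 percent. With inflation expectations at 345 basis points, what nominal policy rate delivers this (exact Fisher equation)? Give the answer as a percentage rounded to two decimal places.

(1 + i) = (1 + r)(1 + π) = 1.01850 × 1.03450 = 1.05363825
i = 1.05363825 − 1, so the required nominal rate is 5.36%.

5.36%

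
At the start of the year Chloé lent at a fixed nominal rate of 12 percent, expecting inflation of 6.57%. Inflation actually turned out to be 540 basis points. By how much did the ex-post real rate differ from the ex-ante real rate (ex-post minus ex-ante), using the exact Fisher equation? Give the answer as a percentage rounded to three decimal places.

1.167%

Ex-ante: (1 + 0.1200)/(1 + 0.0657) − 1 = 5.0952%
Ex-post: (1 + 0.1200)/(1 + 0.0540) − 1 = 6.2619%
Difference (ex-post − ex-ante) = 1.1666% → 1.167%.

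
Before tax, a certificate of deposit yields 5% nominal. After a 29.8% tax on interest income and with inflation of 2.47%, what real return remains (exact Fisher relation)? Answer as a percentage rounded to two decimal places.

After-tax nominal return = 5% × (1 − 0.298) = 3.5100%.
1 + r = 1.03510 / 1.02470 = 1.010149
After-tax real rate = 1.010149 − 1 → 1.01%.

1.01%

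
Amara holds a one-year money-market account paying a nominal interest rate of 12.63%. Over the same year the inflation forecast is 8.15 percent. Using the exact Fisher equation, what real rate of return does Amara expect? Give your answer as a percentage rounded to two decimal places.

4.14%

1 + r = 1.12630 / 1.08150 = 1.041424
r = 1.041424 − 1 = 4.1424%, i.e. 4.14%.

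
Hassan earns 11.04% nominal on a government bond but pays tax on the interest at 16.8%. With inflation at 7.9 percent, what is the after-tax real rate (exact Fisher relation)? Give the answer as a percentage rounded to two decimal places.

1.19%

After-tax nominal return = 11.04% × (1 − 0.168) = 9.18528%.
1 + r = 1.0918528 / 1.07900 = 1.011912
After-tax real rate = 1.011912 − 1 → 1.19%.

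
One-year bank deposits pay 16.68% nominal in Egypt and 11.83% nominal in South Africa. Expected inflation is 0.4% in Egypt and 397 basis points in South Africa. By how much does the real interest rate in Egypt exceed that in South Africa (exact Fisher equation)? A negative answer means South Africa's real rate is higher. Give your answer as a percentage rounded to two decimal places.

8.66%

Egypt: (1 + 0.1668)/(1 + 0.0040) − 1 = 16.2151%
South Africa: (1 + 0.1183)/(1 + 0.0397) − 1 = 7.5599%
Differential = 16.2151% − 7.5599% = 8.6553% → 8.66%.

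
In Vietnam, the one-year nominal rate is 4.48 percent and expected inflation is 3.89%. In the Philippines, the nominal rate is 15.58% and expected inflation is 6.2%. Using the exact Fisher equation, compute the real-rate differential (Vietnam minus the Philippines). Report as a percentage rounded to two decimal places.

Vietnam: (1 + 0.0448)/(1 + 0.0389) − 1 = 0.5679%
The Philippines: (1 + 0.1558)/(1 + 0.0620) − 1 = 8.8324%
Differential = 0.5679% − 8.8324% = -8.2645% → -8.26%.

-8.26%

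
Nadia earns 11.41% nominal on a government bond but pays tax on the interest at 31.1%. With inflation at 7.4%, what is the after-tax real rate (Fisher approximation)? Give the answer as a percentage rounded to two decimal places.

0.46%

After-tax nominal return = 11.41% × (1 − 0.311) = 7.86149%.
r ≈ 7.86149% − 7.4% → 0.46%.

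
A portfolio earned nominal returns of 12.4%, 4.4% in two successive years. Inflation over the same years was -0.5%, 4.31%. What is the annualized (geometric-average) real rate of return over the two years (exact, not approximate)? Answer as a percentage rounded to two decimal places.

6.33%

Nominal growth factor = 1.1240 × 1.0440 = 1.17345600
Price-level growth factor = 0.9950 × 1.0431 = 1.03788450
Real growth factor = 1.17345600 / 1.03788450 = 1.13062292
Annualized real rate = 1.13062292^(1/2) − 1 = 6.3308% → 6.33%.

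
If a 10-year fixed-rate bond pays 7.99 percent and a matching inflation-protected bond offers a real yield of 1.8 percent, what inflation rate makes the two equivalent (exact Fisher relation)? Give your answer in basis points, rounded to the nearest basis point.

(1 + π) = (1 + i)/(1 + r) = 1.07990 / 1.01800 = 1.060806
Break-even inflation = 1.060806 − 1 → 608 basis points.

608 basis points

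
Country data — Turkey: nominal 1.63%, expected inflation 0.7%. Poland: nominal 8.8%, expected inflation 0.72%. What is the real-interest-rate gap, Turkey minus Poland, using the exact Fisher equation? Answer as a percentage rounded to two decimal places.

-7.10%

Turkey: (1 + 0.0163)/(1 + 0.0070) − 1 = 0.9235%
Poland: (1 + 0.0880)/(1 + 0.0072) − 1 = 8.0222%
Differential = 0.9235% − 8.0222% = -7.0987% → -7.10%.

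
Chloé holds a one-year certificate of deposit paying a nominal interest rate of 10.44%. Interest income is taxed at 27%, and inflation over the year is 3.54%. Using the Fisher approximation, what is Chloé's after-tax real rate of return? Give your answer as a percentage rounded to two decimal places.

After-tax nominal return = 10.44% × (1 − 0.27) = 7.6212%.
r ≈ 7.6212% − 3.54% → 4.08%.

4.08%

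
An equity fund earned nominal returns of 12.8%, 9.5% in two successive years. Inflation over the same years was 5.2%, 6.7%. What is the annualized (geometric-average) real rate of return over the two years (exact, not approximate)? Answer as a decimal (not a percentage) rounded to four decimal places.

0.0490

Compound the nominal returns: 1.1280 × 1.0950 = 1.23516000.
Compound inflation: 1.0520 × 1.0670 = 1.12248400.
Deflate: 1.23516000 / 1.12248400 = 1.10038094.
Annualized real rate = 1.10038094^(1/2) − 1 = 4.8990% → 0.0490.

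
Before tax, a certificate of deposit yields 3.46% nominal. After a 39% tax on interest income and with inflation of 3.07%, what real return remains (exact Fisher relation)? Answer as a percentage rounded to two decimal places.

After-tax nominal return = 3.46% × (1 − 0.39) = 2.1106%.
1 + r = 1.021106 / 1.03070 = 0.990692
After-tax real rate = 0.990692 − 1 → -0.93%.

-0.93%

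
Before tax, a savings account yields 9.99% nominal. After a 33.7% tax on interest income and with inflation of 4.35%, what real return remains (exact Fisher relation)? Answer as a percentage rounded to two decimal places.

2.18%

After-tax nominal return = 9.99% × (1 − 0.337) = 6.62337%.
1 + r = 1.0662337 / 1.04350 = 1.021786
After-tax real rate = 1.021786 − 1 → 2.18%.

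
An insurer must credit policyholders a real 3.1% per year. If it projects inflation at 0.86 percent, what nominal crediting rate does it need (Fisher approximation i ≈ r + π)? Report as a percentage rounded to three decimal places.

3.960%

i ≈ r + π = 3.1% + 0.86% = 3.960%.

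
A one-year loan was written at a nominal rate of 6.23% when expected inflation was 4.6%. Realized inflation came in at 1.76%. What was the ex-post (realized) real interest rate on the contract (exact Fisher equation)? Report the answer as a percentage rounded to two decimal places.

Ex-post: (1 + 0.0623)/(1 + 0.0176) − 1 = 4.3927%
So the realized real rate is 4.39%.

4.39%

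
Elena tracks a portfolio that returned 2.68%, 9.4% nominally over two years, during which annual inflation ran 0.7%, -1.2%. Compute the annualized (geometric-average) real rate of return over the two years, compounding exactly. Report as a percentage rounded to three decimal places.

6.257%

Compound the nominal returns: 1.0268 × 1.0940 = 1.12331920.
Compound inflation: 1.0070 × 0.9880 = 0.99491600.
Deflate: 1.12331920 / 0.99491600 = 1.12905934.
Annualized real rate = 1.12905934^(1/2) − 1 = 6.2572% → 6.257%.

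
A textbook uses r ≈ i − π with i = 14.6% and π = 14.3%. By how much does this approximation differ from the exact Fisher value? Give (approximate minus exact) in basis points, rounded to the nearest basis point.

Approximate: r ≈ 14.600% − 14.300% = 0.3000%
Exact: (1 + 0.1460)/(1 + 0.1430) − 1 = 0.2625%
Error = 0.3000% − 0.2625% = 0.0375% → 4 basis points.

4 basis points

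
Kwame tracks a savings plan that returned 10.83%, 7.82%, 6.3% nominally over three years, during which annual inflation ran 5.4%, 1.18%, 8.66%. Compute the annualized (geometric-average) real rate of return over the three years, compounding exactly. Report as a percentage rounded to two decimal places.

3.11%

Compound the nominal returns: 1.1083 × 1.0782 × 1.0630 = 1.27025211.
Compound inflation: 1.0540 × 1.0118 × 1.0866 = 1.15879066.
Deflate: 1.27025211 / 1.15879066 = 1.09618774.
Annualized real rate = 1.09618774^(1/3) − 1 = 3.1086% → 3.11%.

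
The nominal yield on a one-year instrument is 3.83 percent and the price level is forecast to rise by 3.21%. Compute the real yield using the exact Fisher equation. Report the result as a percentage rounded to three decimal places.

By the Fisher identity, 1 + r = (1 + i)/(1 + π).
1 + r = 1.03830 / 1.03210 = 1.006007
r = 1.006007 − 1 = 0.6007%, i.e. 0.601%.

0.601%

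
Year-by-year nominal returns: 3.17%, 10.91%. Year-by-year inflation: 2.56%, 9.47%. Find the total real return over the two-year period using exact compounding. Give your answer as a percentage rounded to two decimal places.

1.92%

Compound the nominal returns: 1.0317 × 1.1091 = 1.144258.
Compound inflation: 1.0256 × 1.0947 = 1.122724.
Deflate: 1.144258 / 1.122724 = 1.019180.
Total real return = 1.019180 − 1 → 1.92%.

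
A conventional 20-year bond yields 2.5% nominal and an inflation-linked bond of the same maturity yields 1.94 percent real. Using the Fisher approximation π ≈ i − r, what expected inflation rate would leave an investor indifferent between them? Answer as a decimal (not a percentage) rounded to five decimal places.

0.00560

π ≈ i − r = 2.5% − 1.94% → 0.00560.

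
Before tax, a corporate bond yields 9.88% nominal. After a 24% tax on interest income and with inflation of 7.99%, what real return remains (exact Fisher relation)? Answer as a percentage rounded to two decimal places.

After-tax nominal return = 9.88% × (1 − 0.24) = 7.5088%.
1 + r = 1.075088 / 1.07990 = 0.995544
After-tax real rate = 0.995544 − 1 → -0.45%.

-0.45%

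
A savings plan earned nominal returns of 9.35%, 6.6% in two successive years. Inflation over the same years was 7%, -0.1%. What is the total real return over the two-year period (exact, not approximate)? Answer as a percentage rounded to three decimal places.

9.050%

Compound the nominal returns: 1.0935 × 1.0660 = 1.165671.
Compound inflation: 1.0700 × 0.9990 = 1.068930.
Deflate: 1.165671 / 1.068930 = 1.090503.
Total real return = 1.090503 − 1 → 9.050%.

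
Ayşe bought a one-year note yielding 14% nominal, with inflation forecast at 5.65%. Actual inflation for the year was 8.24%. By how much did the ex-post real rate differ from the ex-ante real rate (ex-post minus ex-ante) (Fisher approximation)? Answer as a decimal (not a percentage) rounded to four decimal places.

Ex-ante: 14% − 5.65% = 8.350%
Ex-post: 14% − 8.24% = 5.760%
Difference (ex-post − ex-ante) = -2.5900% → -0.0259.

-0.0259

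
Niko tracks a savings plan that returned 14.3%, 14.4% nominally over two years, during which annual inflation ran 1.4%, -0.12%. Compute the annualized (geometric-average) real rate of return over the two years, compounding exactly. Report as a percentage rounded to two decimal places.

Nominal growth factor = 1.1430 × 1.1440 = 1.30759200
Price-level growth factor = 1.0140 × 0.9988 = 1.01278320
Real growth factor = 1.30759200 / 1.01278320 = 1.29108777
Annualized real rate = 1.29108777^(1/2) − 1 = 13.6260% → 13.63%.

13.63%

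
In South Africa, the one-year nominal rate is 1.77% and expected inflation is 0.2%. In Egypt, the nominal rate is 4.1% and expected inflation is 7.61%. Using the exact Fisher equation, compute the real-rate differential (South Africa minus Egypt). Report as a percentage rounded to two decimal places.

South Africa: (1 + 0.0177)/(1 + 0.0020) − 1 = 1.5669%
Egypt: (1 + 0.0410)/(1 + 0.0761) − 1 = -3.2618%
Differential = 1.5669% − (-3.2618%) = 4.8286% → 4.83%.

4.83%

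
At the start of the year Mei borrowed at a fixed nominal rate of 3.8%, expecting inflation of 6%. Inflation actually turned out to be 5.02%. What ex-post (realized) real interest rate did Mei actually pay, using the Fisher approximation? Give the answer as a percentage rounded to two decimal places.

-1.22%

Ex-post: 3.8% − 5.02% = -1.220%
So the realized real rate is -1.22%.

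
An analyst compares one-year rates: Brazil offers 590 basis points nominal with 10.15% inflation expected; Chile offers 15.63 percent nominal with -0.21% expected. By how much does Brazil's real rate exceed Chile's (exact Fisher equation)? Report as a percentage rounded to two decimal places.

Brazil: (1 + 0.0590)/(1 + 0.1015) − 1 = -3.8584%
Chile: (1 + 0.1563)/(1 − 0.0021) − 1 = 15.8733%
Differential = -3.8584% − 15.8733% = -19.7317% → -19.73%.

-19.73%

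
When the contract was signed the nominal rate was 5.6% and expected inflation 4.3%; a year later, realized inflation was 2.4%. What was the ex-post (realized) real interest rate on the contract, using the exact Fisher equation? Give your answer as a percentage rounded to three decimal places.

3.125%

Ex-post: (1 + 0.0560)/(1 + 0.0240) − 1 = 3.1250%
So the realized real rate is 3.125%.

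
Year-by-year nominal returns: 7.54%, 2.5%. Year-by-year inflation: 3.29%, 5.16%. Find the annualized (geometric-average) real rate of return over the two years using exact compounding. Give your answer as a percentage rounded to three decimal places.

0.738%

Compound the nominal returns: 1.0754 × 1.0250 = 1.10228500.
Compound inflation: 1.0329 × 1.0516 = 1.08619764.
Deflate: 1.10228500 / 1.08619764 = 1.01481071.
Annualized real rate = 1.01481071^(1/2) − 1 = 0.7378% → 0.738%.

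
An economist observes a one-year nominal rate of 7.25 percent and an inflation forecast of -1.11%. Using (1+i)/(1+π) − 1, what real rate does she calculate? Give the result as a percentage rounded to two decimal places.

8.45%

1 + r = 1.07250 / 0.98890 = 1.084538
r = 1.084538 − 1 = 8.4538%, i.e. 8.45%.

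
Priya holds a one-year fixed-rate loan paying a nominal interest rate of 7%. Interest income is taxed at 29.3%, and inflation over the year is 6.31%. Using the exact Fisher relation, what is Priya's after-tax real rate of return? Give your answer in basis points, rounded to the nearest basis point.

-128 basis points

After-tax nominal return = 7% × (1 − 0.293) = 4.9490%.
1 + r = 1.04949 / 1.06310 = 0.987198
After-tax real rate = 0.987198 − 1 → -128 basis points.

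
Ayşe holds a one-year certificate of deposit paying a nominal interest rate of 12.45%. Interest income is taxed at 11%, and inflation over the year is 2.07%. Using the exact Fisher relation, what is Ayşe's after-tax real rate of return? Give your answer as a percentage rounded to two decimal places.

After-tax nominal return = 12.45% × (1 − 0.11) = 11.0805%.
1 + r = 1.110805 / 1.02070 = 1.088278
After-tax real rate = 1.088278 − 1 → 8.83%.

8.83%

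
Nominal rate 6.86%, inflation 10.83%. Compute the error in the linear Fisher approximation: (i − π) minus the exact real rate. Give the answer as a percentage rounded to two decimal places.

-0.39%

Approximate: r ≈ 6.860% − 10.830% = -3.9700%
Exact: (1 + 0.0686)/(1 + 0.1083) − 1 = -3.5821%
Error = -3.9700% − (-3.5821%) = -0.3879% → -0.39%.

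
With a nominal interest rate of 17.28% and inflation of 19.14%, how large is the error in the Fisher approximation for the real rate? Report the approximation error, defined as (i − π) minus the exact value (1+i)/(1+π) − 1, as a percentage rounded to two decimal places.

-0.30%

Approximate: r ≈ 17.280% − 19.140% = -1.8600%
Exact: (1 + 0.1728)/(1 + 0.1914) − 1 = -1.5612%
Error = -1.8600% − (-1.5612%) = -0.2988% → -0.30%.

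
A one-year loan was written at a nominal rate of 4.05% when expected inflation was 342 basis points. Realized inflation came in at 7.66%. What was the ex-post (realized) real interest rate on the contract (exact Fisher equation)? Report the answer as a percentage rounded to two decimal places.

-3.35%

Ex-post: (1 + 0.0405)/(1 + 0.0766) − 1 = -3.3531%
So the realized real rate is -3.35%.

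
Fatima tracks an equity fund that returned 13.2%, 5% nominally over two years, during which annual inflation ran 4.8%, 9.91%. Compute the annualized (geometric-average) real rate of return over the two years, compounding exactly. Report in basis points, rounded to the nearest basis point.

158 basis points

Compound the nominal returns: 1.1320 × 1.0500 = 1.18860000.
Compound inflation: 1.0480 × 1.0991 = 1.15185680.
Deflate: 1.18860000 / 1.15185680 = 1.03189910.
Annualized real rate = 1.03189910^(1/2) − 1 = 1.5824% → 158 basis points.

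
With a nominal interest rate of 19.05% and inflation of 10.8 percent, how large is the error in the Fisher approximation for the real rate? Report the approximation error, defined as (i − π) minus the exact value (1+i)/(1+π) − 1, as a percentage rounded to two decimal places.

0.80%

Approximate: r ≈ 19.050% − 10.800% = 8.2500%
Exact: (1 + 0.1905)/(1 + 0.1080) − 1 = 7.4458%
Error = 8.2500% − 7.4458% = 0.8042% → 0.80%.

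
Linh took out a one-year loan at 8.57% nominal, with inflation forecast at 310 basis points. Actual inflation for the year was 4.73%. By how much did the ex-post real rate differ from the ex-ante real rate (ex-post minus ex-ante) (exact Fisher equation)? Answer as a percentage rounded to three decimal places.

-1.639%

Ex-ante: (1 + 0.0857)/(1 + 0.0310) − 1 = 5.3055%
Ex-post: (1 + 0.0857)/(1 + 0.0473) − 1 = 3.6666%
Difference (ex-post − ex-ante) = -1.6390% → -1.639%.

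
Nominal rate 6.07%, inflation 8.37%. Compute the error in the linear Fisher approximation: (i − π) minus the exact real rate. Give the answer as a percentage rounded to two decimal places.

Approximate: r ≈ 6.070% − 8.370% = -2.3000%
Exact: (1 + 0.0607)/(1 + 0.0837) − 1 = -2.1224%
Error = -2.3000% − (-2.1224%) = -0.1776% → -0.18%.

-0.18%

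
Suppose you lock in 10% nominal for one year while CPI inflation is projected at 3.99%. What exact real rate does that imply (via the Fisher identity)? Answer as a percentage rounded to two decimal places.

1 + r = 1.10000 / 1.03990 = 1.057794
r = 1.057794 − 1 = 5.7794%, i.e. 5.78%.

5.78%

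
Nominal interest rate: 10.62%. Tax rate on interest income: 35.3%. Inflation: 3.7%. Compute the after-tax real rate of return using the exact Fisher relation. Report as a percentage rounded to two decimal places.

3.06%

After-tax nominal return = 10.62% × (1 − 0.353) = 6.87114%.
1 + r = 1.0687114 / 1.03700 = 1.030580
After-tax real rate = 1.030580 − 1 → 3.06%.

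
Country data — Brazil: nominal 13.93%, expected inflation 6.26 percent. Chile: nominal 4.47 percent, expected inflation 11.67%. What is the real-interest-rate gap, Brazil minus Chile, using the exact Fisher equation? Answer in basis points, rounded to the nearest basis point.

1367 basis points

Brazil: (1 + 0.1393)/(1 + 0.0626) − 1 = 7.2181%
Chile: (1 + 0.0447)/(1 + 0.1167) − 1 = -6.4476%
Differential = 7.2181% − (-6.4476%) = 13.6657% → 1367 basis points.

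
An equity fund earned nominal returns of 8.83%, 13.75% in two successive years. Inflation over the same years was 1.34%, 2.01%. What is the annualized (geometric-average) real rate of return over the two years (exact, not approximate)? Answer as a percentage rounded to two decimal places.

9.43%

Nominal growth factor = 1.0883 × 1.1375 = 1.23794125
Price-level growth factor = 1.0134 × 1.0201 = 1.03376934
Real growth factor = 1.23794125 / 1.03376934 = 1.19750238
Annualized real rate = 1.19750238^(1/2) − 1 = 9.4305% → 9.43%.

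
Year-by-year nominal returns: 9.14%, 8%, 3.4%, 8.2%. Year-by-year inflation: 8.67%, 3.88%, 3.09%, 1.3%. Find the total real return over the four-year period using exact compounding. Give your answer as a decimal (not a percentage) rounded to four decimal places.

Nominal growth factor = 1.0914 × 1.0800 × 1.0340 × 1.0820 = 1.318729
Price-level growth factor = 1.0867 × 1.0388 × 1.0309 × 1.0130 = 1.178875
Real growth factor = 1.318729 / 1.178875 = 1.118634
Total real return = 1.118634 − 1 → 0.1186.

0.1186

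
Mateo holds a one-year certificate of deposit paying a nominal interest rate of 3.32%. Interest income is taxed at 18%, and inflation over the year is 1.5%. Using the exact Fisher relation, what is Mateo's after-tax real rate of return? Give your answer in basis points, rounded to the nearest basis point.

After-tax nominal return = 3.32% × (1 − 0.18) = 2.7224%.
1 + r = 1.027224 / 1.01500 = 1.012043
After-tax real rate = 1.012043 − 1 → 120 basis points.

120 basis points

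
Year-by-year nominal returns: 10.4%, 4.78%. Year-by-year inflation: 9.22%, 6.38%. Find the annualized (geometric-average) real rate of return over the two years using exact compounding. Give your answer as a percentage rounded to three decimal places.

-0.220%

Nominal growth factor = 1.1040 × 1.0478 = 1.15677120
Price-level growth factor = 1.0922 × 1.0638 = 1.16188236
Real growth factor = 1.15677120 / 1.16188236 = 0.99560097
Annualized real rate = 0.99560097^(1/2) − 1 = -0.2202% → -0.220%.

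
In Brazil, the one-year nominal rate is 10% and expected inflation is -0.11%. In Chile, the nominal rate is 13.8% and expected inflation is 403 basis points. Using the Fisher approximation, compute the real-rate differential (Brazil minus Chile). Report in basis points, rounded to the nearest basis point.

34 basis points

Brazil: 10% − (-0.11%) = 10.110%
Chile: 13.8% − 4.03% = 9.770%
Differential = 0.340% → 34 basis points.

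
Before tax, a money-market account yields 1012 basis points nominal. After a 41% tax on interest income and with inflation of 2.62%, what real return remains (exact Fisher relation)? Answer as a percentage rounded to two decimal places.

After-tax nominal return = 10.12% × (1 − 0.41) = 5.9708%.
1 + r = 1.059708 / 1.02620 = 1.032653
After-tax real rate = 1.032653 − 1 → 3.27%.

3.27%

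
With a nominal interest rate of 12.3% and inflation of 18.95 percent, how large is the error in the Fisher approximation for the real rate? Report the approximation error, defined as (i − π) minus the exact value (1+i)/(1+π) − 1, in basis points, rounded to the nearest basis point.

Approximate: r ≈ 12.300% − 18.950% = -6.6500%
Exact: (1 + 0.1230)/(1 + 0.1895) − 1 = -5.5906%
Error = -6.6500% − (-5.5906%) = -1.0594% → -106 basis points.

-106 basis points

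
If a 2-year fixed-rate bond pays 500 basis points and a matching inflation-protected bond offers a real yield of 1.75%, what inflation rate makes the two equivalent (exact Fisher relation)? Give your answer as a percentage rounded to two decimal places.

3.19%

(1 + π) = (1 + i)/(1 + r) = 1.05000 / 1.01750 = 1.031941
Break-even inflation = 1.031941 − 1 → 3.19%.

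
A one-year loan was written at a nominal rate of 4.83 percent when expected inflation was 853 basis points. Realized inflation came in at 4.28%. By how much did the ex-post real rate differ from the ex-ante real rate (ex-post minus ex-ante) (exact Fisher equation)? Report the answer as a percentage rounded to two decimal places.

3.94%

Ex-ante: (1 + 0.0483)/(1 + 0.0853) − 1 = -3.4092%
Ex-post: (1 + 0.0483)/(1 + 0.0428) − 1 = 0.5274%
Difference (ex-post − ex-ante) = 3.9366% → 3.94%.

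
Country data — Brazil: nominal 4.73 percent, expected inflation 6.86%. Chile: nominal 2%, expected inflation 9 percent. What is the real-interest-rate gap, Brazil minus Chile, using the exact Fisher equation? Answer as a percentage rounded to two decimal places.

Brazil: (1 + 0.0473)/(1 + 0.0686) − 1 = -1.9933%
Chile: (1 + 0.0200)/(1 + 0.0900) − 1 = -6.4220%
Differential = -1.9933% − (-6.4220%) = 4.4288% → 4.43%.

4.43%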